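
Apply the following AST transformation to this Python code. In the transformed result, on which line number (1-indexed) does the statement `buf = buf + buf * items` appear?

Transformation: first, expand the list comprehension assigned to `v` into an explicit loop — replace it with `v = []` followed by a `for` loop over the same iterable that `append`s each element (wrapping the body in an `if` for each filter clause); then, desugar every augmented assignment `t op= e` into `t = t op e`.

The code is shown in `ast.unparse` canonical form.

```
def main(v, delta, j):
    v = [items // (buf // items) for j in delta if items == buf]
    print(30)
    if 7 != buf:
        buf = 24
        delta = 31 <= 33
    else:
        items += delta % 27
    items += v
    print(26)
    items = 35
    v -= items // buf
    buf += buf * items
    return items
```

16

Transformed code:
def main(v, delta, j):
    v = []
    for j in delta:
        if items == buf:
            v.append(items // (buf // items))
    print(30)
    if 7 != buf:
        buf = 24
        delta = 31 <= 33
    else:
        items = items + delta % 27
    items = items + v
    print(26)
    items = 35
    v = v - items // buf
    buf = buf + buf * items
    return items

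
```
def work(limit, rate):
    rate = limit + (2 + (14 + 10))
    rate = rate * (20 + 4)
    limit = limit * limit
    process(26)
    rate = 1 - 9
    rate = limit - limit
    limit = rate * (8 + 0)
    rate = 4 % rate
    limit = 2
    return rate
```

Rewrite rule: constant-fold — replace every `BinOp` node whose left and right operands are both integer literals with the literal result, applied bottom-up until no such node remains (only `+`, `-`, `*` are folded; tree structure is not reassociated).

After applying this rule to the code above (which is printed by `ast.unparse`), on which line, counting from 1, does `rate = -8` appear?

6

Transformed code:
def work(limit, rate):
    rate = limit + 26
    rate = rate * 24
    limit = limit * limit
    process(26)
    rate = -8
    rate = limit - limit
    limit = rate * 8
    rate = 4 % rate
    limit = 2
    return rate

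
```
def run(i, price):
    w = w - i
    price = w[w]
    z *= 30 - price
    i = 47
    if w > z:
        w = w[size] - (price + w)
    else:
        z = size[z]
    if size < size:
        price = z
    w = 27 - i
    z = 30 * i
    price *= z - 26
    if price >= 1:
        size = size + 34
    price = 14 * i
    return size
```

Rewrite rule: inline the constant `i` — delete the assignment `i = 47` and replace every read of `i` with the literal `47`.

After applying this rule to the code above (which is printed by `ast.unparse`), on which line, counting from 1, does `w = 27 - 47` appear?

Transformed code:
def run(i, price):
    w = w - 47
    price = w[w]
    z *= 30 - price
    if w > z:
        w = w[size] - (price + w)
    else:
        z = size[z]
    if size < size:
        price = z
    w = 27 - 47
    z = 30 * 47
    price *= z - 26
    if price >= 1:
        size = size + 34
    price = 14 * 47
    return size

11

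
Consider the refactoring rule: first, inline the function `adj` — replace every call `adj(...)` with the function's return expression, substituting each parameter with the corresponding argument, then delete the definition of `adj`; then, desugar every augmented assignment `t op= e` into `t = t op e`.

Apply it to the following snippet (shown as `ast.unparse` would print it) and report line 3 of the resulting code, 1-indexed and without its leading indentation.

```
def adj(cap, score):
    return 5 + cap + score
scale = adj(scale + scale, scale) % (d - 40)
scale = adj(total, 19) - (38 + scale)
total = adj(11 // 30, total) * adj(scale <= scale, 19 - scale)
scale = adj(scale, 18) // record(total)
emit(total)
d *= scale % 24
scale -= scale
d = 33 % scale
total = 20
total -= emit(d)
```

total = (5 + 11 // 30 + total) * (5 + (scale <= scale) + (19 - scale))

Transformed code:
scale = (5 + (scale + scale) + scale) % (d - 40)
scale = 5 + total + 19 - (38 + scale)
total = (5 + 11 // 30 + total) * (5 + (scale <= scale) + (19 - scale))
scale = (5 + scale + 18) // record(total)
emit(total)
d = d * (scale % 24)
scale = scale - scale
d = 33 % scale
total = 20
total = total - emit(d)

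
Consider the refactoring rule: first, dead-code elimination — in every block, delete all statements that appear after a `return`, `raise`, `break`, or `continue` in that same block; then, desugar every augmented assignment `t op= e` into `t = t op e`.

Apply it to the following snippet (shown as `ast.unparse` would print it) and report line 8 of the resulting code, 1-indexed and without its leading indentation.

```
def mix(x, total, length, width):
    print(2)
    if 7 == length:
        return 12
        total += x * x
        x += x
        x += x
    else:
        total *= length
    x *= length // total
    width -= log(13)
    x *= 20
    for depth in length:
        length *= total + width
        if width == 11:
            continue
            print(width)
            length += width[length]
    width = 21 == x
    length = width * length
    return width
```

Transformed code:
def mix(x, total, length, width):
    print(2)
    if 7 == length:
        return 12
    else:
        total = total * length
    x = x * (length // total)
    width = width - log(13)
    x = x * 20
    for depth in length:
        length = length * (total + width)
        if width == 11:
            continue
    width = 21 == x
    length = width * length
    return width

width = width - log(13)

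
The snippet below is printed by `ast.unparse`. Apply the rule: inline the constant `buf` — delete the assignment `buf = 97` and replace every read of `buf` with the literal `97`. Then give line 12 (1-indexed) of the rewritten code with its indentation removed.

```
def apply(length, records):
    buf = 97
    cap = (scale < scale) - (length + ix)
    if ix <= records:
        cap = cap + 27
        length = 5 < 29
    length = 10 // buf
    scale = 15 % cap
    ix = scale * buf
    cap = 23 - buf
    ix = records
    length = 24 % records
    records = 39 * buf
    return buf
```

records = 39 * 97

Transformed code:
def apply(length, records):
    cap = (scale < scale) - (length + ix)
    if ix <= records:
        cap = cap + 27
        length = 5 < 29
    length = 10 // 97
    scale = 15 % cap
    ix = scale * 97
    cap = 23 - 97
    ix = records
    length = 24 % records
    records = 39 * 97
    return 97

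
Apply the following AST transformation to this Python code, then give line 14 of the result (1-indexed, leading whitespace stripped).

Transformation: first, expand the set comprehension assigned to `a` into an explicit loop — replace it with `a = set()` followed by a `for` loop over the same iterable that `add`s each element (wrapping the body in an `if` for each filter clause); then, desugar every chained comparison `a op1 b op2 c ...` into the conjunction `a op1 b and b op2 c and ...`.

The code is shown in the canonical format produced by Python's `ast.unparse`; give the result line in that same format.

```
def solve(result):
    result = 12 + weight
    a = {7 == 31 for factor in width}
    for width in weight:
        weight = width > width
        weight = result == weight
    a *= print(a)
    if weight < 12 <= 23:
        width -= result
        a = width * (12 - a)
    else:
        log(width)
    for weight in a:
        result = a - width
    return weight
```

log(width)

Transformed code:
def solve(result):
    result = 12 + weight
    a = set()
    for factor in width:
        a.add(7 == 31)
    for width in weight:
        weight = width > width
        weight = result == weight
    a *= print(a)
    if weight < 12 and 12 <= 23:
        width -= result
        a = width * (12 - a)
    else:
        log(width)
    for weight in a:
        result = a - width
    return weight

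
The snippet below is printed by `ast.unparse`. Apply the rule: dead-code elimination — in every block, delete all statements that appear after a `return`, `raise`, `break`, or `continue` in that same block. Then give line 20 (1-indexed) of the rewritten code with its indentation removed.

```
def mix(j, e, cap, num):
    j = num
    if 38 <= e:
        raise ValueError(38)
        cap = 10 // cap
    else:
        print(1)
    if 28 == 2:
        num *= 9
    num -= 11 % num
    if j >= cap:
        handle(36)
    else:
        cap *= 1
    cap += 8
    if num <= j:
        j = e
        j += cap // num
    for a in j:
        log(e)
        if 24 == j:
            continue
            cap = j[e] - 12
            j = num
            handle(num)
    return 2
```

Transformed code:
def mix(j, e, cap, num):
    j = num
    if 38 <= e:
        raise ValueError(38)
    else:
        print(1)
    if 28 == 2:
        num *= 9
    num -= 11 % num
    if j >= cap:
        handle(36)
    else:
        cap *= 1
    cap += 8
    if num <= j:
        j = e
        j += cap // num
    for a in j:
        log(e)
        if 24 == j:
            continue
    return 2

if 24 == j:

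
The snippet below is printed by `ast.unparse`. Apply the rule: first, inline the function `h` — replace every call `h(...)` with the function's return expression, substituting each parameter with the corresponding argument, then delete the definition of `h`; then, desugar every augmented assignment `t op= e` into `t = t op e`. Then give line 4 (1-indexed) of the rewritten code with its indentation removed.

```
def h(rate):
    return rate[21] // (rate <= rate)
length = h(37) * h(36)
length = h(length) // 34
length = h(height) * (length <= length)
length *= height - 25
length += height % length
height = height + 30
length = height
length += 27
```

length = length * (height - 25)

Transformed code:
length = 37[21] // (37 <= 37) * (36[21] // (36 <= 36))
length = length[21] // (length <= length) // 34
length = height[21] // (height <= height) * (length <= length)
length = length * (height - 25)
length = length + height % length
height = height + 30
length = height
length = length + 27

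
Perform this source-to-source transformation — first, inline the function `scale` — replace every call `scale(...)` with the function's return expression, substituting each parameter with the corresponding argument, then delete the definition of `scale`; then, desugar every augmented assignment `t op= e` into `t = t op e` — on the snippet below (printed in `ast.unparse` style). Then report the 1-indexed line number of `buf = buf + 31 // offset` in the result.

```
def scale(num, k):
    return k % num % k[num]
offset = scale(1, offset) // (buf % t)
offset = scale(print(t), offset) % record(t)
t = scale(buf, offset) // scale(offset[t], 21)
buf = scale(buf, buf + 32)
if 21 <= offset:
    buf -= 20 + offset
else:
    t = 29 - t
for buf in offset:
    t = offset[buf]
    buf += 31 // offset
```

11

Transformed code:
offset = offset % 1 % offset[1] // (buf % t)
offset = offset % print(t) % offset[print(t)] % record(t)
t = offset % buf % offset[buf] // (21 % offset[t] % 21[offset[t]])
buf = (buf + 32) % buf % (buf + 32)[buf]
if 21 <= offset:
    buf = buf - (20 + offset)
else:
    t = 29 - t
for buf in offset:
    t = offset[buf]
    buf = buf + 31 // offset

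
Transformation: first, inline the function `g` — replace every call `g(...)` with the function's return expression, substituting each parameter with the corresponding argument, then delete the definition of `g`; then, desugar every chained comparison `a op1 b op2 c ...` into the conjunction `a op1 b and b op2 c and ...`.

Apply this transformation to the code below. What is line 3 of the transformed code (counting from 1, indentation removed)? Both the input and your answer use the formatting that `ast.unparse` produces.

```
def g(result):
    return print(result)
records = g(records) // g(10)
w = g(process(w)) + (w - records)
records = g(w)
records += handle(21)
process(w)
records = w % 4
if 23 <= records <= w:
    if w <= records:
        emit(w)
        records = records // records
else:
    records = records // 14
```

Transformed code:
records = print(records) // print(10)
w = print(process(w)) + (w - records)
records = print(w)
records += handle(21)
process(w)
records = w % 4
if 23 <= records and records <= w:
    if w <= records:
        emit(w)
        records = records // records
else:
    records = records // 14

records = print(w)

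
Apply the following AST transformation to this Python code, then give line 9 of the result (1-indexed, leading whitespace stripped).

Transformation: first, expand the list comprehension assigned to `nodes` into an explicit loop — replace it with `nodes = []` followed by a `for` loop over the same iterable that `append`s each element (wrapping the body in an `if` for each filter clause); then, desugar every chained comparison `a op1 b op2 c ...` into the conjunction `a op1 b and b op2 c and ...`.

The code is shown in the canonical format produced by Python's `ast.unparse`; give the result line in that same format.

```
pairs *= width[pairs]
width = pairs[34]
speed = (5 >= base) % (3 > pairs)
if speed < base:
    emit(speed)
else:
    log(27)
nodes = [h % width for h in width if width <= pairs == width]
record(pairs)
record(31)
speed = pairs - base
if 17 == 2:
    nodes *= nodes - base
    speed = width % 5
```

for h in width:

Transformed code:
pairs *= width[pairs]
width = pairs[34]
speed = (5 >= base) % (3 > pairs)
if speed < base:
    emit(speed)
else:
    log(27)
nodes = []
for h in width:
    if width <= pairs and pairs == width:
        nodes.append(h % width)
record(pairs)
record(31)
speed = pairs - base
if 17 == 2:
    nodes *= nodes - base
    speed = width % 5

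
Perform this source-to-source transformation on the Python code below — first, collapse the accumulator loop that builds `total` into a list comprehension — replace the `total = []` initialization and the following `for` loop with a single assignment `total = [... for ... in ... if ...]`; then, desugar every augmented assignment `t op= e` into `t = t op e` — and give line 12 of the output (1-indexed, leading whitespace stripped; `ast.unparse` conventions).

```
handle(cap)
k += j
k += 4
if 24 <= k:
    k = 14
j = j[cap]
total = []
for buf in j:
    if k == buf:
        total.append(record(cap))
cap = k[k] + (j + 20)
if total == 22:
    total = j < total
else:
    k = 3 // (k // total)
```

Transformed code:
handle(cap)
k = k + j
k = k + 4
if 24 <= k:
    k = 14
j = j[cap]
total = [record(cap) for buf in j if k == buf]
cap = k[k] + (j + 20)
if total == 22:
    total = j < total
else:
    k = 3 // (k // total)

k = 3 // (k // total)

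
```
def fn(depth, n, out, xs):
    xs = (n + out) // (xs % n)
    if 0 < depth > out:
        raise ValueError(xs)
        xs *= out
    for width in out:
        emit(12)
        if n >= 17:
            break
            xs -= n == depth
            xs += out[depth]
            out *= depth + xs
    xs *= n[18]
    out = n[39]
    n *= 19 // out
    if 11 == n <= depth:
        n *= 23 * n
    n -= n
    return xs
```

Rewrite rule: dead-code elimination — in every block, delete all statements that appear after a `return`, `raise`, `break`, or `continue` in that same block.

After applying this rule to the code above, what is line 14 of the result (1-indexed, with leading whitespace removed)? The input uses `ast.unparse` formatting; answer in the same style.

Transformed code:
def fn(depth, n, out, xs):
    xs = (n + out) // (xs % n)
    if 0 < depth > out:
        raise ValueError(xs)
    for width in out:
        emit(12)
        if n >= 17:
            break
    xs *= n[18]
    out = n[39]
    n *= 19 // out
    if 11 == n <= depth:
        n *= 23 * n
    n -= n
    return xs

n -= n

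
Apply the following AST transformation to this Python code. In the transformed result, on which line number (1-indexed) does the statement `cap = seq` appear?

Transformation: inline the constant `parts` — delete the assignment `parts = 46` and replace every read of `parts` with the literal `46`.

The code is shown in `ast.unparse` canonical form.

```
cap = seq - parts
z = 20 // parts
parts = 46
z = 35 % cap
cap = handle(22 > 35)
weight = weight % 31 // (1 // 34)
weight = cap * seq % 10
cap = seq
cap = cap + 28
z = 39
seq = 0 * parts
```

Transformed code:
cap = seq - 46
z = 20 // 46
z = 35 % cap
cap = handle(22 > 35)
weight = weight % 31 // (1 // 34)
weight = cap * seq % 10
cap = seq
cap = cap + 28
z = 39
seq = 0 * 46

7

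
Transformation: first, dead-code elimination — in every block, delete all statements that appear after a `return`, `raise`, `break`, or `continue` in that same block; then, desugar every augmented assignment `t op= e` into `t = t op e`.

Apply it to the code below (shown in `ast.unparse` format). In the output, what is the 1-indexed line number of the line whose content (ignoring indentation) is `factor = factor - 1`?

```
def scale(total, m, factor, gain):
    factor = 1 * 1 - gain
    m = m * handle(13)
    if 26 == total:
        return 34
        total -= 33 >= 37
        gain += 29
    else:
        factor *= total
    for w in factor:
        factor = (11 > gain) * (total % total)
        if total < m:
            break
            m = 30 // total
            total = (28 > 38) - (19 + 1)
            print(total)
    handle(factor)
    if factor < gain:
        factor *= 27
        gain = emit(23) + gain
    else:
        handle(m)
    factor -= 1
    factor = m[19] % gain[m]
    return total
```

18

Transformed code:
def scale(total, m, factor, gain):
    factor = 1 * 1 - gain
    m = m * handle(13)
    if 26 == total:
        return 34
    else:
        factor = factor * total
    for w in factor:
        factor = (11 > gain) * (total % total)
        if total < m:
            break
    handle(factor)
    if factor < gain:
        factor = factor * 27
        gain = emit(23) + gain
    else:
        handle(m)
    factor = factor - 1
    factor = m[19] % gain[m]
    return total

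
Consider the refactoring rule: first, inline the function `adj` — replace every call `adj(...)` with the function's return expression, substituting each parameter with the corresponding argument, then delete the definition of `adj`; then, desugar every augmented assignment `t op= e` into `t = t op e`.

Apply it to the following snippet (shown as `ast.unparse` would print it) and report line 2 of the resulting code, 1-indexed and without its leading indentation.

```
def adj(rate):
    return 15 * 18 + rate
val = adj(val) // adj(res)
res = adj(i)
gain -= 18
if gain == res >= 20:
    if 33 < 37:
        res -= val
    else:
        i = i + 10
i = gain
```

res = 15 * 18 + i

Transformed code:
val = (15 * 18 + val) // (15 * 18 + res)
res = 15 * 18 + i
gain = gain - 18
if gain == res >= 20:
    if 33 < 37:
        res = res - val
    else:
        i = i + 10
i = gain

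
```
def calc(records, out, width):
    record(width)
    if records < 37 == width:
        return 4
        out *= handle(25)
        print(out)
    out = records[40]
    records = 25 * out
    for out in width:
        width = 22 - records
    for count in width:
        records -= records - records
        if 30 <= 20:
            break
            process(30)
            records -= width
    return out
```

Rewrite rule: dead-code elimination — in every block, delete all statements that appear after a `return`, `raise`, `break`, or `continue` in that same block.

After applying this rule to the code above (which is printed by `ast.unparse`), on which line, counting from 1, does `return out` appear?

13

Transformed code:
def calc(records, out, width):
    record(width)
    if records < 37 == width:
        return 4
    out = records[40]
    records = 25 * out
    for out in width:
        width = 22 - records
    for count in width:
        records -= records - records
        if 30 <= 20:
            break
    return out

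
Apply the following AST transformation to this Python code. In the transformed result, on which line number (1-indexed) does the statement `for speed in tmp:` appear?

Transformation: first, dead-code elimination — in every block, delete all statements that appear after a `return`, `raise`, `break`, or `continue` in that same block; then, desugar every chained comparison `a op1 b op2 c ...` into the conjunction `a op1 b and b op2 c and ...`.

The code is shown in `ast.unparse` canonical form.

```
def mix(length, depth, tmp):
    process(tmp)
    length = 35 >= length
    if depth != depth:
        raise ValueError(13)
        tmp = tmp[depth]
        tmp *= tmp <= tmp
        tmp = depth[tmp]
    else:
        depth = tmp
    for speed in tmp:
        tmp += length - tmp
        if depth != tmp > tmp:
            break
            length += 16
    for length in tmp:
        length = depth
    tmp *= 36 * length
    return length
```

Transformed code:
def mix(length, depth, tmp):
    process(tmp)
    length = 35 >= length
    if depth != depth:
        raise ValueError(13)
    else:
        depth = tmp
    for speed in tmp:
        tmp += length - tmp
        if depth != tmp and tmp > tmp:
            break
    for length in tmp:
        length = depth
    tmp *= 36 * length
    return length

8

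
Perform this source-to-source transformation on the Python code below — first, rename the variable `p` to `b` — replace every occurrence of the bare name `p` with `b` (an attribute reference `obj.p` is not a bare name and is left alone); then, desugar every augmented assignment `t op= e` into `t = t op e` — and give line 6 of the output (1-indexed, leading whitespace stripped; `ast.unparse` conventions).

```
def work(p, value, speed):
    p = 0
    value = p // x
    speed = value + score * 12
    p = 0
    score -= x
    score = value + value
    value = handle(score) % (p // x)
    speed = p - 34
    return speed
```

score = score - x

Transformed code:
def work(b, value, speed):
    b = 0
    value = b // x
    speed = value + score * 12
    b = 0
    score = score - x
    score = value + value
    value = handle(score) % (b // x)
    speed = b - 34
    return speed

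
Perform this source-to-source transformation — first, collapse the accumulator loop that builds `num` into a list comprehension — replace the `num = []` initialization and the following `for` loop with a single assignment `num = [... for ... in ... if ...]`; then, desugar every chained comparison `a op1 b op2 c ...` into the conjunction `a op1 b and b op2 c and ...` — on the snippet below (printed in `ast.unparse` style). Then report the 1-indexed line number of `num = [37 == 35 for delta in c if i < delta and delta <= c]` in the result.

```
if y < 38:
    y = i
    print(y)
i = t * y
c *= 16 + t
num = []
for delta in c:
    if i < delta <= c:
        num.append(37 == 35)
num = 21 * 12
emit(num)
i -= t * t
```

Transformed code:
if y < 38:
    y = i
    print(y)
i = t * y
c *= 16 + t
num = [37 == 35 for delta in c if i < delta and delta <= c]
num = 21 * 12
emit(num)
i -= t * t

6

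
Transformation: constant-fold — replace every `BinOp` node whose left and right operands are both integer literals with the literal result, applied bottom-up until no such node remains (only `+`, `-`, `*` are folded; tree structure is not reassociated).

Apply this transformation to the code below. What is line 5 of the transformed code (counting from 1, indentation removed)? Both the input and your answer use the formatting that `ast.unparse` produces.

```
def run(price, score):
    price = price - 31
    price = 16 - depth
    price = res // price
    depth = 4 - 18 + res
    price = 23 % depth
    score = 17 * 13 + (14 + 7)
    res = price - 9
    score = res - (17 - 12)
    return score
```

depth = -14 + res

Transformed code:
def run(price, score):
    price = price - 31
    price = 16 - depth
    price = res // price
    depth = -14 + res
    price = 23 % depth
    score = 242
    res = price - 9
    score = res - 5
    return score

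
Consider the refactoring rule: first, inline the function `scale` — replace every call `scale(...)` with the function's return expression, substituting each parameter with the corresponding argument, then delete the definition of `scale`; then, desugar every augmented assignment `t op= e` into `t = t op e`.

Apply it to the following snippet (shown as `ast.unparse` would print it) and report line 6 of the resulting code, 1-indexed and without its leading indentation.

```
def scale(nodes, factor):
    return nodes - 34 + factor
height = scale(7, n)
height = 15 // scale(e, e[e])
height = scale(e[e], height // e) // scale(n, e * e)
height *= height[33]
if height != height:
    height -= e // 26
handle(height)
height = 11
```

height = height - e // 26

Transformed code:
height = 7 - 34 + n
height = 15 // (e - 34 + e[e])
height = (e[e] - 34 + height // e) // (n - 34 + e * e)
height = height * height[33]
if height != height:
    height = height - e // 26
handle(height)
height = 11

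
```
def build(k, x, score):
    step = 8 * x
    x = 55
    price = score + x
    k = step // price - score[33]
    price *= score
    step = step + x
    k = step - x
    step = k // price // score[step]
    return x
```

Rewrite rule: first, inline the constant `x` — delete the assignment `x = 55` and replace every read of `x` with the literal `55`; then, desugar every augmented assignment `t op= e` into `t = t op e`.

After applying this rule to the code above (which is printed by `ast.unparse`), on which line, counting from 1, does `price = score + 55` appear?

Transformed code:
def build(k, x, score):
    step = 8 * 55
    price = score + 55
    k = step // price - score[33]
    price = price * score
    step = step + 55
    k = step - 55
    step = k // price // score[step]
    return 55

3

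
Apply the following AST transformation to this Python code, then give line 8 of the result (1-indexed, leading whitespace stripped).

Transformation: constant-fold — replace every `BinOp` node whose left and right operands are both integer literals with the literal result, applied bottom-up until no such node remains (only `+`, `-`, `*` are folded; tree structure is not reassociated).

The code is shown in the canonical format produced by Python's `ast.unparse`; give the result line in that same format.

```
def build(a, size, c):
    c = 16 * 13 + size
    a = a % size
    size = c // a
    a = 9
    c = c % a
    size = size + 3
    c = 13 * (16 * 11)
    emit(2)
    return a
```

c = 2288

Transformed code:
def build(a, size, c):
    c = 208 + size
    a = a % size
    size = c // a
    a = 9
    c = c % a
    size = size + 3
    c = 2288
    emit(2)
    return a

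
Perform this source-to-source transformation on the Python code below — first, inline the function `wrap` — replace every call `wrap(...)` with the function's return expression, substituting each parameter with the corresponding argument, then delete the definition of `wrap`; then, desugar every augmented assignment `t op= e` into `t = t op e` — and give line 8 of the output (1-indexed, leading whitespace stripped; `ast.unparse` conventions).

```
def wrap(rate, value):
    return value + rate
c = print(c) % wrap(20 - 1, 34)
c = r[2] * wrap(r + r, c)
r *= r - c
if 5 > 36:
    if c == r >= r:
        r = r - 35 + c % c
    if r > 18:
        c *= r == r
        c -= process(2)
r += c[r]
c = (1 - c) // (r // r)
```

c = c * (r == r)

Transformed code:
c = print(c) % (34 + (20 - 1))
c = r[2] * (c + (r + r))
r = r * (r - c)
if 5 > 36:
    if c == r >= r:
        r = r - 35 + c % c
    if r > 18:
        c = c * (r == r)
        c = c - process(2)
r = r + c[r]
c = (1 - c) // (r // r)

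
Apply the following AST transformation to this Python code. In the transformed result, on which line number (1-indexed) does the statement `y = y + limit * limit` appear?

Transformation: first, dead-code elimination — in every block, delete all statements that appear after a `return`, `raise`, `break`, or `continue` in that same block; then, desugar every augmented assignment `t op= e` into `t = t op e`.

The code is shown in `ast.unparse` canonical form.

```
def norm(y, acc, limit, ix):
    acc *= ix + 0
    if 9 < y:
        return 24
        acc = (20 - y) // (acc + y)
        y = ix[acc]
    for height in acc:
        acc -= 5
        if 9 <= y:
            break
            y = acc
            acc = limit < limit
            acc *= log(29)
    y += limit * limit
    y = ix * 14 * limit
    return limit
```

Transformed code:
def norm(y, acc, limit, ix):
    acc = acc * (ix + 0)
    if 9 < y:
        return 24
    for height in acc:
        acc = acc - 5
        if 9 <= y:
            break
    y = y + limit * limit
    y = ix * 14 * limit
    return limit

9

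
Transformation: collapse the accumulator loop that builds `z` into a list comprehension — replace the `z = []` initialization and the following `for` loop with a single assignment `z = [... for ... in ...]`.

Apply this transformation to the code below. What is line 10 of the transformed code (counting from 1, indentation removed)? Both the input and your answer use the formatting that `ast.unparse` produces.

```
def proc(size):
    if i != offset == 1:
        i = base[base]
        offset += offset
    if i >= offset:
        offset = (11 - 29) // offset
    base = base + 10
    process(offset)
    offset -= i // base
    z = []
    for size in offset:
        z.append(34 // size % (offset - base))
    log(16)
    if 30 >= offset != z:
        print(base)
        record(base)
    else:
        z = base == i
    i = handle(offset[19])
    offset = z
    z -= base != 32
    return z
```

Transformed code:
def proc(size):
    if i != offset == 1:
        i = base[base]
        offset += offset
    if i >= offset:
        offset = (11 - 29) // offset
    base = base + 10
    process(offset)
    offset -= i // base
    z = [34 // size % (offset - base) for size in offset]
    log(16)
    if 30 >= offset != z:
        print(base)
        record(base)
    else:
        z = base == i
    i = handle(offset[19])
    offset = z
    z -= base != 32
    return z

z = [34 // size % (offset - base) for size in offset]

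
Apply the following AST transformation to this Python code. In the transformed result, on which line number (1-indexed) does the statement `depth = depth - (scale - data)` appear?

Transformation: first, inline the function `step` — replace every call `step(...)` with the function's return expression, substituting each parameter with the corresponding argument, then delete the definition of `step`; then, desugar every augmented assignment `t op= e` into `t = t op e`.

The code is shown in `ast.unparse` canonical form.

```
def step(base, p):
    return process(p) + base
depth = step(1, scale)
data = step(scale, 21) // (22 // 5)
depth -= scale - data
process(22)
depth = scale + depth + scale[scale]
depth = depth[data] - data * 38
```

3

Transformed code:
depth = process(scale) + 1
data = (process(21) + scale) // (22 // 5)
depth = depth - (scale - data)
process(22)
depth = scale + depth + scale[scale]
depth = depth[data] - data * 38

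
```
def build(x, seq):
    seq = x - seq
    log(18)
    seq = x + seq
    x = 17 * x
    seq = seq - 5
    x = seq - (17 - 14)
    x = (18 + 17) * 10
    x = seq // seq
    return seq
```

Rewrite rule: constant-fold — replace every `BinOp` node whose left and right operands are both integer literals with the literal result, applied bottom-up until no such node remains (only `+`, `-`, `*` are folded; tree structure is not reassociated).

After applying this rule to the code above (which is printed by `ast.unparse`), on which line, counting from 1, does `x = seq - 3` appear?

7

Transformed code:
def build(x, seq):
    seq = x - seq
    log(18)
    seq = x + seq
    x = 17 * x
    seq = seq - 5
    x = seq - 3
    x = 350
    x = seq // seq
    return seq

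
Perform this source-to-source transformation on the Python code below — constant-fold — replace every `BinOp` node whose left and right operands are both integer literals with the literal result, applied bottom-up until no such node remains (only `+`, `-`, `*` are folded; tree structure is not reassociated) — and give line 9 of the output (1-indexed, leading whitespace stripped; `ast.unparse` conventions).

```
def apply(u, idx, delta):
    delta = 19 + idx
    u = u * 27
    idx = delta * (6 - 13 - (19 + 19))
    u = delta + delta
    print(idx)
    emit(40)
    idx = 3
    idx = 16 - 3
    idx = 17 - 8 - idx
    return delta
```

Transformed code:
def apply(u, idx, delta):
    delta = 19 + idx
    u = u * 27
    idx = delta * -45
    u = delta + delta
    print(idx)
    emit(40)
    idx = 3
    idx = 13
    idx = 9 - idx
    return delta

idx = 13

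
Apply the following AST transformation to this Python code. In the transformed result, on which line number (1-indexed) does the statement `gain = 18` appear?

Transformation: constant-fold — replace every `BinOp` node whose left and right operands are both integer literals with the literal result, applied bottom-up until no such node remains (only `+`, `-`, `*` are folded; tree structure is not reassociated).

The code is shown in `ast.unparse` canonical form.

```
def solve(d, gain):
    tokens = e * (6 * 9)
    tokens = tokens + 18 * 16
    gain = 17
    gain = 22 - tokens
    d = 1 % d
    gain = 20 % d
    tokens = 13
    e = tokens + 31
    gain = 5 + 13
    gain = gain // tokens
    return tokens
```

10

Transformed code:
def solve(d, gain):
    tokens = e * 54
    tokens = tokens + 288
    gain = 17
    gain = 22 - tokens
    d = 1 % d
    gain = 20 % d
    tokens = 13
    e = tokens + 31
    gain = 18
    gain = gain // tokens
    return tokens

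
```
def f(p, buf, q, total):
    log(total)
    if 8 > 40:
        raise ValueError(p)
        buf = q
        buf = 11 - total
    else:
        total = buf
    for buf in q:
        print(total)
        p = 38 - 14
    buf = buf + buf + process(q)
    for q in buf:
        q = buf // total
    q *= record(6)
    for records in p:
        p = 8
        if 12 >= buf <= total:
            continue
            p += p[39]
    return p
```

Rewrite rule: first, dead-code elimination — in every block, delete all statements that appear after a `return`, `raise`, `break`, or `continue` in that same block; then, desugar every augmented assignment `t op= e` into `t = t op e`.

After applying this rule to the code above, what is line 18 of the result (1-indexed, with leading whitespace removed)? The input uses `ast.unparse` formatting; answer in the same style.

return p

Transformed code:
def f(p, buf, q, total):
    log(total)
    if 8 > 40:
        raise ValueError(p)
    else:
        total = buf
    for buf in q:
        print(total)
        p = 38 - 14
    buf = buf + buf + process(q)
    for q in buf:
        q = buf // total
    q = q * record(6)
    for records in p:
        p = 8
        if 12 >= buf <= total:
            continue
    return p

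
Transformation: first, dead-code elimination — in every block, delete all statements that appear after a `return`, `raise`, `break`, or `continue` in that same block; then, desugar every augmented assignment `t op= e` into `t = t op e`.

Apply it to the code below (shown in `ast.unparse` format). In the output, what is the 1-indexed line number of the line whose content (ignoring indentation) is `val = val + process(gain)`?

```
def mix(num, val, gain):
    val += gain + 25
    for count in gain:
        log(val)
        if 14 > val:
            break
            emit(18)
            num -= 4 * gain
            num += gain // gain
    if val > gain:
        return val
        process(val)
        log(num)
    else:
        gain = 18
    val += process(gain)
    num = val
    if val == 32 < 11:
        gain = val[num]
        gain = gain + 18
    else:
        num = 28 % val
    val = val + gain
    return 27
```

Transformed code:
def mix(num, val, gain):
    val = val + (gain + 25)
    for count in gain:
        log(val)
        if 14 > val:
            break
    if val > gain:
        return val
    else:
        gain = 18
    val = val + process(gain)
    num = val
    if val == 32 < 11:
        gain = val[num]
        gain = gain + 18
    else:
        num = 28 % val
    val = val + gain
    return 27

11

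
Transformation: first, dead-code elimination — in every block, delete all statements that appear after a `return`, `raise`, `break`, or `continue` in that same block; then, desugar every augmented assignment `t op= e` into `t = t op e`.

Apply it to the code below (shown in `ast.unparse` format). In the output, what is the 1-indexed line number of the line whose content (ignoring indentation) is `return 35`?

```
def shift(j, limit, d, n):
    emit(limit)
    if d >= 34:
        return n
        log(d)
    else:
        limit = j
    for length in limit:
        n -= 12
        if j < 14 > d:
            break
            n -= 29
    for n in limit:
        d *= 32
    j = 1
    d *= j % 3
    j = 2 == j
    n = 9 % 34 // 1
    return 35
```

17

Transformed code:
def shift(j, limit, d, n):
    emit(limit)
    if d >= 34:
        return n
    else:
        limit = j
    for length in limit:
        n = n - 12
        if j < 14 > d:
            break
    for n in limit:
        d = d * 32
    j = 1
    d = d * (j % 3)
    j = 2 == j
    n = 9 % 34 // 1
    return 35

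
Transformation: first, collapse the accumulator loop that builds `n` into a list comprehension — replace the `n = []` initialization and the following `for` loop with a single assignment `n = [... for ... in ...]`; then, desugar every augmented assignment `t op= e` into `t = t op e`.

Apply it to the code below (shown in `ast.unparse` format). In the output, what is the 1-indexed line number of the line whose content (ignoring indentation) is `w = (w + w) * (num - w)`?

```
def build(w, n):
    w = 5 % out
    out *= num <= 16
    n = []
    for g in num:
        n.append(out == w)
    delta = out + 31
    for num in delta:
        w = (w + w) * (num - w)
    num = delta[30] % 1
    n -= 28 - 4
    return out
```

7

Transformed code:
def build(w, n):
    w = 5 % out
    out = out * (num <= 16)
    n = [out == w for g in num]
    delta = out + 31
    for num in delta:
        w = (w + w) * (num - w)
    num = delta[30] % 1
    n = n - (28 - 4)
    return out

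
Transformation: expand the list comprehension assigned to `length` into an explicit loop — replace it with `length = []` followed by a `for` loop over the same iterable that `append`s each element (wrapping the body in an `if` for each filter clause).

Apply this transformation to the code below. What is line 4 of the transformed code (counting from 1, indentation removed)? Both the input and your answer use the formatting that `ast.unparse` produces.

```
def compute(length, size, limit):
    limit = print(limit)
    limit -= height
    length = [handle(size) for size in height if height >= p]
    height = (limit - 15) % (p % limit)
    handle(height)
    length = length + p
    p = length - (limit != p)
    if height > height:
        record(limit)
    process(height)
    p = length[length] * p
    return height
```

length = []

Transformed code:
def compute(length, size, limit):
    limit = print(limit)
    limit -= height
    length = []
    for size in height:
        if height >= p:
            length.append(handle(size))
    height = (limit - 15) % (p % limit)
    handle(height)
    length = length + p
    p = length - (limit != p)
    if height > height:
        record(limit)
    process(height)
    p = length[length] * p
    return height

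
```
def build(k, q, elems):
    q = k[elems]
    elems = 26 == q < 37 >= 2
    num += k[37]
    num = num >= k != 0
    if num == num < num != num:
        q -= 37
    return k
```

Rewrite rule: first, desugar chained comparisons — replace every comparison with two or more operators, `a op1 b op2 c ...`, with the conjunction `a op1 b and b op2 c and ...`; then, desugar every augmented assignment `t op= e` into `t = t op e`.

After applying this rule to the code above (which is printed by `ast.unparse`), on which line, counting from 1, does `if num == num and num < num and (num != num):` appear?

Transformed code:
def build(k, q, elems):
    q = k[elems]
    elems = 26 == q and q < 37 and (37 >= 2)
    num = num + k[37]
    num = num >= k and k != 0
    if num == num and num < num and (num != num):
        q = q - 37
    return k

6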